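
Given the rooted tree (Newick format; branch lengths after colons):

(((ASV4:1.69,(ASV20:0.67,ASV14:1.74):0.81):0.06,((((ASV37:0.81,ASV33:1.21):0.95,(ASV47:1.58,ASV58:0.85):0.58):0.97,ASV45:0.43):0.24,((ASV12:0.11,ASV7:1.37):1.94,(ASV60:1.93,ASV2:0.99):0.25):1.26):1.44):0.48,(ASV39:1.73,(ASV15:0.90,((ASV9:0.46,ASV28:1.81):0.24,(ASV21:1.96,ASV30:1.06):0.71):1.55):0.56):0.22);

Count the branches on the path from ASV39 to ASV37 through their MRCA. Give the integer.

8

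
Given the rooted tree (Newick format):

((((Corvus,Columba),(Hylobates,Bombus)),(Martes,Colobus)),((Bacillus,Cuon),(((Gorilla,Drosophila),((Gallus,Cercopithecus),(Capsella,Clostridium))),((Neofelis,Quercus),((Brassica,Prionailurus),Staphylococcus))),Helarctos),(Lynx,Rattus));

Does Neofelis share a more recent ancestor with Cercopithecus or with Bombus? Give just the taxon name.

The MRCA of Neofelis and Cercopithecus subtends (((Gorilla,Drosophila),((Gallus,Cercopithecus),(Capsella,Clostridium))),((Neofelis,Quercus),((Brassica,Prionailurus),Staphylococcus))) (11 taxa).
The MRCA of Neofelis and Bombus is the root, subtending the entire tree (22 taxa).
The first is nested inside the second, so Neofelis shares a more recent common ancestor with Cercopithecus.

Cercopithecus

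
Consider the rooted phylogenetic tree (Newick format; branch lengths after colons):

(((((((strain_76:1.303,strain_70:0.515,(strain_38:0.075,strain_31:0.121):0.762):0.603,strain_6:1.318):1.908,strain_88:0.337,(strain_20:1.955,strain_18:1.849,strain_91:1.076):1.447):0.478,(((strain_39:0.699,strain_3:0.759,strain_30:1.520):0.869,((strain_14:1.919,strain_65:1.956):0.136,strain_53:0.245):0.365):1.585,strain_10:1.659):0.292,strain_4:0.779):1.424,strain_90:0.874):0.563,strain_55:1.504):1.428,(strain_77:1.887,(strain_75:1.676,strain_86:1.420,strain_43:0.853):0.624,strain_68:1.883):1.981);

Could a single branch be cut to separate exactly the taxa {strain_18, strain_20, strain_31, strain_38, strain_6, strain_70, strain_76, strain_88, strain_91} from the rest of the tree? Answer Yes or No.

The most recent common ancestor of these taxa subtends (((strain_76,strain_70,(strain_38,strain_31)),strain_6),strain_88,(strain_20,strain_18,strain_91)).
That clade has exactly 9 tips — every listed taxon and nothing else — so the group is monophyletic.

Yes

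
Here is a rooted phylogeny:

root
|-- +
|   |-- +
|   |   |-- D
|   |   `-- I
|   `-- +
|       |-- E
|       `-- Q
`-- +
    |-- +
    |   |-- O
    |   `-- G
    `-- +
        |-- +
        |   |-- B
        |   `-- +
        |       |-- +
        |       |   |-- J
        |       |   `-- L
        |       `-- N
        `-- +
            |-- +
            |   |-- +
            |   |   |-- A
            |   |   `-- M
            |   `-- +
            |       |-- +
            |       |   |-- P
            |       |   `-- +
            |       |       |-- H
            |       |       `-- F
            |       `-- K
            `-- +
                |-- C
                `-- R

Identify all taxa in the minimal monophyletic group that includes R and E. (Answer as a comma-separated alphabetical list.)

Tracing R: it sits inside (C,R).
Tracing E: it sits inside (E,Q).
The smallest clade enclosing both is the whole tree (their MRCA is the root), so the answer is all 18 tips in alphabetical order.

A, B, C, D, E, F, G, H, I, J, K, L, M, N, O, P, Q, R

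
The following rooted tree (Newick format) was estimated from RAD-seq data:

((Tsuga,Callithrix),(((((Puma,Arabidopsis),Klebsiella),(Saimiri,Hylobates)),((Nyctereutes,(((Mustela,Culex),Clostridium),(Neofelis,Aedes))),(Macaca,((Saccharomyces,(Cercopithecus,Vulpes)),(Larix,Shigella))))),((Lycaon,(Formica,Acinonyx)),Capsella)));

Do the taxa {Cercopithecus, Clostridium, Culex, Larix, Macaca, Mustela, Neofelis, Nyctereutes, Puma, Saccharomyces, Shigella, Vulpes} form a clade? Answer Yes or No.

No

The MRCA of the listed taxa subtends ((((Puma,Arabidopsis),Klebsiella),(Saimiri,Hylobates)),((Nyctereutes,(((Mustela,Culex),Clostridium),(Neofelis,Aedes))),(Macaca,((Saccharomyces,(Cercopithecus,Vulpes)),(Larix,Shigella))))).
That clade also contains Aedes, Arabidopsis, Hylobates, Klebsiella, Saimiri, which are not in the proposed group, so the group is not monophyletic.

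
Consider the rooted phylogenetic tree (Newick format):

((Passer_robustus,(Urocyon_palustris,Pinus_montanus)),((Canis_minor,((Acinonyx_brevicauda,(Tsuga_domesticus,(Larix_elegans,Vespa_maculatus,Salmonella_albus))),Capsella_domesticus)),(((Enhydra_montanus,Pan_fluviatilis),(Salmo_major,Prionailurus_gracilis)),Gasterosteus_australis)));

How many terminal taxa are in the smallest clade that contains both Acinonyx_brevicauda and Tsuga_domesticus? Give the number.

5

The MRCA of Acinonyx_brevicauda and Tsuga_domesticus is the node subtending (Acinonyx_brevicauda,(Tsuga_domesticus,(Larix_elegans,Vespa_maculatus,Salmonella_albus))).
That clade contains 5 terminal taxa: Acinonyx_brevicauda, Larix_elegans, Salmonella_albus, Tsuga_domesticus, Vespa_maculatus.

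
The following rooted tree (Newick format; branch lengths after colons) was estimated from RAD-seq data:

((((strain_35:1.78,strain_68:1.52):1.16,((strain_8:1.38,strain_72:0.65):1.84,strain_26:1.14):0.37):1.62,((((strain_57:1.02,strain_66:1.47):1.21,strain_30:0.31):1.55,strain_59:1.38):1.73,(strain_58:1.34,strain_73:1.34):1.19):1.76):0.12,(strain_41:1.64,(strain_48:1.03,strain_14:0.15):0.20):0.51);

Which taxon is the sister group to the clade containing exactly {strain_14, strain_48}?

The clade containing exactly {strain_14, strain_48} attaches to the tree at the node subtending (strain_41,(strain_48,strain_14)).
The other lineage descending from that same node — the sister group — is the single tip strain_41.

strain_41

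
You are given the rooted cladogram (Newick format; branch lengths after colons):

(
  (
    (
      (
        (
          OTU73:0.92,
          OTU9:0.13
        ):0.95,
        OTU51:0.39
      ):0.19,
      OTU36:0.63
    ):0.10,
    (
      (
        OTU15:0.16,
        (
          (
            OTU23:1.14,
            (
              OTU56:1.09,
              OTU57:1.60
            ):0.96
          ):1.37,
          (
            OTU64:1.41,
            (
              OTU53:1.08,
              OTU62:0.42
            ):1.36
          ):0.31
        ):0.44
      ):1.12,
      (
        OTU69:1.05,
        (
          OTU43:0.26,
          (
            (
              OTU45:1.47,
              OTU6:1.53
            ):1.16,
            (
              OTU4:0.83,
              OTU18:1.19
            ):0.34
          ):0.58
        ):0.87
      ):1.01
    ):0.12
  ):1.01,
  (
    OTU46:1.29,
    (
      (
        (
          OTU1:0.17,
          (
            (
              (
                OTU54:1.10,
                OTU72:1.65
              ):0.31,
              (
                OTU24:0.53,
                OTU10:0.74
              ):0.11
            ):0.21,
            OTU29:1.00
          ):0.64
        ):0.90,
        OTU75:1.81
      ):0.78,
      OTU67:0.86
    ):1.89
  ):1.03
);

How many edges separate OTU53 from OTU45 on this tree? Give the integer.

The MRCA of OTU53 and OTU45 is the node subtending ((OTU15,((OTU23,(OTU56,OTU57)),(OTU64,(OTU53,OTU62)))),(OTU69,(OTU43,((OTU45,OTU6),(OTU4,OTU18))))).
From OTU53 up to that node: 5 branches. From OTU45 up to the same node: 5 branches. Total: 5 + 5 = 10.

10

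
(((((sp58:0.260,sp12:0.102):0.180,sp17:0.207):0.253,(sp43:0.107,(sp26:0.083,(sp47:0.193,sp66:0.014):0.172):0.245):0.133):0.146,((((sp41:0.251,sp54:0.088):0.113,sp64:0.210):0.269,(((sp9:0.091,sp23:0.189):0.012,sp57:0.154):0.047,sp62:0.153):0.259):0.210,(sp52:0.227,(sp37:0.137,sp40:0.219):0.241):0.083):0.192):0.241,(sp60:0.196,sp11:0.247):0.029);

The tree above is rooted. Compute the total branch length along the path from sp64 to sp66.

The path runs sp64 → … → MRCA → … → sp66; the MRCA is the node subtending ((((sp58,sp12),sp17),(sp43,(sp26,(sp47,sp66)))),((((sp41,sp54),sp64),(((sp9,sp23),sp57),sp62)),(sp52,(sp37,sp40)))).
Branch lengths along that path: 0.210 + 0.269 + 0.210 + 0.192 + 0.146 + 0.133 + 0.245 + 0.172 + 0.014 = 1.591.

1.591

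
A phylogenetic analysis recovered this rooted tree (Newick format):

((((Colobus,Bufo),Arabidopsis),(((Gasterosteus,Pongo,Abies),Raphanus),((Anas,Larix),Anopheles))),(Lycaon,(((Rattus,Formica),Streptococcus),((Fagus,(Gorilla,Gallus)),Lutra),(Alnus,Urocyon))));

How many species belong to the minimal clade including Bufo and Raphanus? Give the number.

10

The MRCA of Bufo and Raphanus is the node subtending (((Colobus,Bufo),Arabidopsis),(((Gasterosteus,Pongo,Abies),Raphanus),((Anas,Larix),Anopheles))).
That clade contains 10 terminal taxa: Abies, Anas, Anopheles, Arabidopsis, Bufo, Colobus, Gasterosteus, Larix, Pongo, Raphanus.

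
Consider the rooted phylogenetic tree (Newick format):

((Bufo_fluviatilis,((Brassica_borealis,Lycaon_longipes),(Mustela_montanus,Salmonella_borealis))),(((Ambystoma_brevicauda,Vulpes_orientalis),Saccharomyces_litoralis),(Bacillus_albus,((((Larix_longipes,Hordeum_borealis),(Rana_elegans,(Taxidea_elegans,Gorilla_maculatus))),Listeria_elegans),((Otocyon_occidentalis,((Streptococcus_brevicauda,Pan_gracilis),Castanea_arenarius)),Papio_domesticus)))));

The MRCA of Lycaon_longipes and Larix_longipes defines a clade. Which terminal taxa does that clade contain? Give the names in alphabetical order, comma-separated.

Ambystoma_brevicauda, Bacillus_albus, Brassica_borealis, Bufo_fluviatilis, Castanea_arenarius, Gorilla_maculatus, Hordeum_borealis, Larix_longipes, Listeria_elegans, Lycaon_longipes, Mustela_montanus, Otocyon_occidentalis, Pan_gracilis, Papio_domesticus, Rana_elegans, Saccharomyces_litoralis, Salmonella_borealis, Streptococcus_brevicauda, Taxidea_elegans, Vulpes_orientalis

Tracing Lycaon_longipes: it sits inside (Brassica_borealis,Lycaon_longipes).
Tracing Larix_longipes: it sits inside (Larix_longipes,Hordeum_borealis).
The smallest clade enclosing both is the whole tree (their MRCA is the root), so the answer is all 20 tips in alphabetical order.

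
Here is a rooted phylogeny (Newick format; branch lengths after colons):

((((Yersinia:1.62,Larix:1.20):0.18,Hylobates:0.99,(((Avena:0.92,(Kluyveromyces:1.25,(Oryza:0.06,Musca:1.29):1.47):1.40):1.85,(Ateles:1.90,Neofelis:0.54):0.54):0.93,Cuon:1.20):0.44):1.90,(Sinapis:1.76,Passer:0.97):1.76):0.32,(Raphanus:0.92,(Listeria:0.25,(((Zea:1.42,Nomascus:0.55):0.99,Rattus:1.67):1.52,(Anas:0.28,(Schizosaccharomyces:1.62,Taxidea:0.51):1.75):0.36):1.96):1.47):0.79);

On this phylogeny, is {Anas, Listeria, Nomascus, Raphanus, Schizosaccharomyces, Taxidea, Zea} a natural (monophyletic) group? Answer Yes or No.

No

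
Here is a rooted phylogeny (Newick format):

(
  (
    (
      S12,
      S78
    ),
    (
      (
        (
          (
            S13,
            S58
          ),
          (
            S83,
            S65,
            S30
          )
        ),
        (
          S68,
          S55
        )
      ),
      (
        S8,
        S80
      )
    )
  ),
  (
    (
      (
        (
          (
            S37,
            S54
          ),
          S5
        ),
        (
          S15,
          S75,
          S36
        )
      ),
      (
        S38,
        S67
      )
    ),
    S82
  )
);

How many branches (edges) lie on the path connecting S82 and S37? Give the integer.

The MRCA of S82 and S37 is the node subtending (((((S37,S54),S5),(S15,S75,S36)),(S38,S67)),S82).
From S82 up to that node: 1 branch. From S37 up to the same node: 5 branches. Total: 1 + 5 = 6.

6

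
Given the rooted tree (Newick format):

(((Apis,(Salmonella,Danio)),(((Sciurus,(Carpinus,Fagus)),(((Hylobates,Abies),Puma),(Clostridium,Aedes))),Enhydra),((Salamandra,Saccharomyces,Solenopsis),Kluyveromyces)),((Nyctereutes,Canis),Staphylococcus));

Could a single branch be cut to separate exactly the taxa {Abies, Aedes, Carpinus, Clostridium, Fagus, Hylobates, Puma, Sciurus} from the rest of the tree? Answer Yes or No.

The most recent common ancestor of these taxa subtends ((Sciurus,(Carpinus,Fagus)),(((Hylobates,Abies),Puma),(Clostridium,Aedes))).
That clade has exactly 8 tips — every listed taxon and nothing else — so the group is monophyletic.

Yes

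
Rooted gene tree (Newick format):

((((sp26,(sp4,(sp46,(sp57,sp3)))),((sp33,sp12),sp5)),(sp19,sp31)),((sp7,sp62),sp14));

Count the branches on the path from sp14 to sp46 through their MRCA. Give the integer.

The MRCA of sp14 and sp46 is the root of the tree.
From sp14 up to that node: 2 branches. From sp46 up to the same node: 6 branches. Total: 2 + 6 = 8.

8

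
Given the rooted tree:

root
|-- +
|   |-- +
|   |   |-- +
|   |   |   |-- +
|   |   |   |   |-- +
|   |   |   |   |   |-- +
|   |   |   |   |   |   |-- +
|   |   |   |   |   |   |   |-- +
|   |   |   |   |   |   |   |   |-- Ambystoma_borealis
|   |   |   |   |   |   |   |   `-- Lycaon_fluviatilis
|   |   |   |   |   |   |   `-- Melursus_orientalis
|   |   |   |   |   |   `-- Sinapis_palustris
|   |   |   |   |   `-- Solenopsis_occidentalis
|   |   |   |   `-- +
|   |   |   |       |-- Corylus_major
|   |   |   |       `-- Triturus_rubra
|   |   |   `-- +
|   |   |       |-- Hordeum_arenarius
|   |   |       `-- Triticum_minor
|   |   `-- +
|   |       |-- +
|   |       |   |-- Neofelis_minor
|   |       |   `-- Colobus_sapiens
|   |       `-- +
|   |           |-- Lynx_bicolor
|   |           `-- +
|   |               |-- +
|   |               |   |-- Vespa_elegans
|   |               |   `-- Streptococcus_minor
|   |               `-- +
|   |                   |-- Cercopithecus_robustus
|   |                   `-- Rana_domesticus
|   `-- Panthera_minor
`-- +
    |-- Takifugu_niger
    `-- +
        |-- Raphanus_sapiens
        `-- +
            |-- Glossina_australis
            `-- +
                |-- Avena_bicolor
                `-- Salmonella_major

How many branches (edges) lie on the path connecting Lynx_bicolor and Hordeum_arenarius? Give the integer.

6

The MRCA of Lynx_bicolor and Hordeum_arenarius is the node subtending (((((((Ambystoma_borealis,Lycaon_fluviatilis),Melursus_orientalis),Sinapis_palustris),Solenopsis_occidentalis),(Corylus_major,Triturus_rubra)),(Hordeum_arenarius,Triticum_minor)),((Neofelis_minor,Colobus_sapiens),(Lynx_bicolor,((Vespa_elegans,Streptococcus_minor),(Cercopithecus_robustus,Rana_domesticus))))).
From Lynx_bicolor up to that node: 3 branches. From Hordeum_arenarius up to the same node: 3 branches. Total: 3 + 3 = 6.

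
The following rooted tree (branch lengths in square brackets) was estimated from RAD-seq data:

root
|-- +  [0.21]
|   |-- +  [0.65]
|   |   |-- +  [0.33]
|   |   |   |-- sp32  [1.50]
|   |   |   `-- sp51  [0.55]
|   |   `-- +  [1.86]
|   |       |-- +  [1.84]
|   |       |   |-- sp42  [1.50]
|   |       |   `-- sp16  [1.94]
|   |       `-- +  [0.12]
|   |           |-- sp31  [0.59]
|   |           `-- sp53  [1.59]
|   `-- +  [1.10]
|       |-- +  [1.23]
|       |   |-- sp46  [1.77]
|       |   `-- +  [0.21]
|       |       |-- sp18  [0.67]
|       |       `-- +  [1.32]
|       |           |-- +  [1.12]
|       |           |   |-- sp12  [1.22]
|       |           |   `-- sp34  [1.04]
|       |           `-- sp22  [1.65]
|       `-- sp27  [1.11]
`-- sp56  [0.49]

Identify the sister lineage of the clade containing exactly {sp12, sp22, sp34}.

The clade containing exactly {sp12, sp22, sp34} attaches to the tree at the node subtending (sp18,((sp12,sp34),sp22)).
The other lineage descending from that same node — the sister group — is the single tip sp18.

sp18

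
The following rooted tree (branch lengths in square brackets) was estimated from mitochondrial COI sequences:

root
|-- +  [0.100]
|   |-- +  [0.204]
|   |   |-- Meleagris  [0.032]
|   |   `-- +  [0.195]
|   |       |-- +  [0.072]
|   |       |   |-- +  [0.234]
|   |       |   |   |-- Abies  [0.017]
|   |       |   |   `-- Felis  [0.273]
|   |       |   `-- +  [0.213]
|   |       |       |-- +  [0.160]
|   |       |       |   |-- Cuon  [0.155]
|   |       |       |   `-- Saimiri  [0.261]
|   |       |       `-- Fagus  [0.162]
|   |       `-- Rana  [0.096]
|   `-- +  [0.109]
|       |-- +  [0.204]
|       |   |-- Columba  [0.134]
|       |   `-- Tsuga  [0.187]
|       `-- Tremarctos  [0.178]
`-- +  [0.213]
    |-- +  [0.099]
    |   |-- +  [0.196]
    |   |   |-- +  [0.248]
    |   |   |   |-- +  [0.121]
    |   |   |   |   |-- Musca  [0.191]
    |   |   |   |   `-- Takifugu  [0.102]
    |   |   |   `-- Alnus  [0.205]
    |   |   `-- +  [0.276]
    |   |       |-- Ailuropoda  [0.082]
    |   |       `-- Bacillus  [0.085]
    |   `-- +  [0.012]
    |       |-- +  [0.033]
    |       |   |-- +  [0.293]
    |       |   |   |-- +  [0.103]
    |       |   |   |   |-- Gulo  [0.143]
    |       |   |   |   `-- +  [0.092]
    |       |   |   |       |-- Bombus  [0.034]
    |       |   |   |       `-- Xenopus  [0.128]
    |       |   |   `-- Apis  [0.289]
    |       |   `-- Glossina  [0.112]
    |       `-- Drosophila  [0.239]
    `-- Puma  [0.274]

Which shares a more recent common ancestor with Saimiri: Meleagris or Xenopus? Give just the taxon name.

The MRCA of Saimiri and Meleagris subtends (Meleagris,(((Abies,Felis),((Cuon,Saimiri),Fagus)),Rana)) (7 taxa).
The MRCA of Saimiri and Xenopus is the root, subtending the entire tree (22 taxa).
The first is nested inside the second, so Saimiri shares a more recent common ancestor with Meleagris.

Meleagris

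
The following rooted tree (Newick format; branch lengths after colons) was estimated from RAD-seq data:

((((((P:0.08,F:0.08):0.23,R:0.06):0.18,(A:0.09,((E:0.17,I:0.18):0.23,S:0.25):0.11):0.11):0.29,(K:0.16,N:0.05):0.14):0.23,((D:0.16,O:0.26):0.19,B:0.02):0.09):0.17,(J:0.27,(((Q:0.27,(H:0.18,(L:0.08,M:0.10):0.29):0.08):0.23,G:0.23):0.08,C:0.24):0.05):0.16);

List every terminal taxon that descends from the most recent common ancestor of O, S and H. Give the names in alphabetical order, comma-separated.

Tracing O: it sits inside (D,O).
Tracing S: it sits inside ((E,I),S).
Tracing H: it sits inside (H,(L,M)).
The smallest clade enclosing all 3 is the whole tree (their MRCA is the root), so the answer is all 19 tips in alphabetical order.

A, B, C, D, E, F, G, H, I, J, K, L, M, N, O, P, Q, R, S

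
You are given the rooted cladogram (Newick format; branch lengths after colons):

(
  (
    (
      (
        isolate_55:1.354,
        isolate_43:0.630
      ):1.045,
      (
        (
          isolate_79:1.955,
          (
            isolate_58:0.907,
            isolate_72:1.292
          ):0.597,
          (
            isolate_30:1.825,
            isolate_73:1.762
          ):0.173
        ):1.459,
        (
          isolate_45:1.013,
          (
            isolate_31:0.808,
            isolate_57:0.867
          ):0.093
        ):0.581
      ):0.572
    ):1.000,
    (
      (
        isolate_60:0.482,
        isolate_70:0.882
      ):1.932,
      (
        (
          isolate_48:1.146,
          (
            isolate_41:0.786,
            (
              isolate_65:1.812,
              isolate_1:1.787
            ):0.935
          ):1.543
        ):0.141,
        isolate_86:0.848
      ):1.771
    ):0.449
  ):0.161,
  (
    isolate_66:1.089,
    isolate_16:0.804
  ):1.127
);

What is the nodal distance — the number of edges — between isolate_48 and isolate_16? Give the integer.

7

The MRCA of isolate_48 and isolate_16 is the root of the tree.
From isolate_48 up to that node: 5 branches. From isolate_16 up to the same node: 2 branches. Total: 5 + 2 = 7.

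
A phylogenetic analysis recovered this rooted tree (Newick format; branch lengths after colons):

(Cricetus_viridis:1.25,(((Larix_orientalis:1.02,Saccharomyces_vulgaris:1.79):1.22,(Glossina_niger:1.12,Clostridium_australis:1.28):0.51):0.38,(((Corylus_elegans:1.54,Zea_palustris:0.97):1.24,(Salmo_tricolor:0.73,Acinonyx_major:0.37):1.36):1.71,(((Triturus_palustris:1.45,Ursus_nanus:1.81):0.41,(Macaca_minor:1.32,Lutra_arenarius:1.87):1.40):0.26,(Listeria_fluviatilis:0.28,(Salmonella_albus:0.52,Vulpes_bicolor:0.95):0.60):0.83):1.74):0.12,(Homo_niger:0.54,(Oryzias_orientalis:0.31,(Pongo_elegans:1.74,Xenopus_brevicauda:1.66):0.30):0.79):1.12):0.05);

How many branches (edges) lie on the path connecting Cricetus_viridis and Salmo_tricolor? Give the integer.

The MRCA of Cricetus_viridis and Salmo_tricolor is the root of the tree.
From Cricetus_viridis up to that node: 1 branch. From Salmo_tricolor up to the same node: 5 branches. Total: 1 + 5 = 6.

6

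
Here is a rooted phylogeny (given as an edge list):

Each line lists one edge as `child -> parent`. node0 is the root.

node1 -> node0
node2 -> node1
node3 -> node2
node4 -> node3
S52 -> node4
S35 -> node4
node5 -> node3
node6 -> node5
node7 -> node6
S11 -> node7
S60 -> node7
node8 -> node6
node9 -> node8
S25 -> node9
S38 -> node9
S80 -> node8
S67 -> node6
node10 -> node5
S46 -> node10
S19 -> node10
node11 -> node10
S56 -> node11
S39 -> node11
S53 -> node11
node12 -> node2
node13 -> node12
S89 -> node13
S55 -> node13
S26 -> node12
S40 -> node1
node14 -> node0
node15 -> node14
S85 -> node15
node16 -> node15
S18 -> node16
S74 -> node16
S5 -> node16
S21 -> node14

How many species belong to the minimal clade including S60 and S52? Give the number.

13

The MRCA of S60 and S52 is the node subtending ((S52,S35),(((S11,S60),((S25,S38),S80),S67),(S46,S19,(S56,S39,S53)))).
That clade contains 13 terminal taxa: S11, S19, S25, S35, S38, S39, S46, S52, S53, S56, S60, S67, S80.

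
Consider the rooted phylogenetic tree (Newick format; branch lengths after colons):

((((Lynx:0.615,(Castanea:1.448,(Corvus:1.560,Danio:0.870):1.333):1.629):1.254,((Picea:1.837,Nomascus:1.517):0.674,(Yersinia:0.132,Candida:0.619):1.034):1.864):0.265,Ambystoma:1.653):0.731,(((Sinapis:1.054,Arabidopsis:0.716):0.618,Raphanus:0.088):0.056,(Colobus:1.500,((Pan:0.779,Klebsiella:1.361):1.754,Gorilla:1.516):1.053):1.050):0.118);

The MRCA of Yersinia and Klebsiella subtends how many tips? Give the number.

16

The MRCA of Yersinia and Klebsiella is the root, so the clade is the entire tree.
That clade contains 16 terminal taxa: Ambystoma, Arabidopsis, Candida, Castanea, Colobus, Corvus, Danio, Gorilla, Klebsiella, Lynx, Nomascus, Pan, Picea, Raphanus, Sinapis, Yersinia.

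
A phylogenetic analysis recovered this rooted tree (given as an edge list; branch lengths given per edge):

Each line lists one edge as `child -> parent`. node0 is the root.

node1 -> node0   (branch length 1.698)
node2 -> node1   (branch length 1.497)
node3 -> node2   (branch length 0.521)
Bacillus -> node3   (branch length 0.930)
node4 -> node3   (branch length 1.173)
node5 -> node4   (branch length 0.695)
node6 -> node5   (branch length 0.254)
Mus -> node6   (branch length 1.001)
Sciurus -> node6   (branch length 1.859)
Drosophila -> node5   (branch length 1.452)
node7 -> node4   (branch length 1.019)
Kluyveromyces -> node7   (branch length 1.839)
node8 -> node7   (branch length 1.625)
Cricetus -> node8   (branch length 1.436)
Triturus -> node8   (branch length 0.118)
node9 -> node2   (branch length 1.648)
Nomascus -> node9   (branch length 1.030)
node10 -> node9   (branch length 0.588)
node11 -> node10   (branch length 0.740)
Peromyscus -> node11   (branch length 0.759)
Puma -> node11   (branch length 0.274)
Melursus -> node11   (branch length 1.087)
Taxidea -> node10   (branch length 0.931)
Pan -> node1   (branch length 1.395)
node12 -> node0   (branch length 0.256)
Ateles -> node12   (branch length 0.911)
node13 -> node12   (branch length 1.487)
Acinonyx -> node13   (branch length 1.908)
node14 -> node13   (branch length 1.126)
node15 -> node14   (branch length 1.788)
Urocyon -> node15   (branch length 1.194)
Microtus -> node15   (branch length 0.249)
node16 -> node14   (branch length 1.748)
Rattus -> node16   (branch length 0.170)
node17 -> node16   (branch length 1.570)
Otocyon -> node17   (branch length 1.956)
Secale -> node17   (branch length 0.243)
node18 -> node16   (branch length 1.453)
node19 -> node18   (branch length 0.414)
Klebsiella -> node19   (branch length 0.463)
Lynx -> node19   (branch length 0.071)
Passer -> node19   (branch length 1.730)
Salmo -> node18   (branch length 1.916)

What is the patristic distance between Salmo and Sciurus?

15.683

The path runs Salmo → … → MRCA → … → Sciurus; the MRCA is the root of the tree.
Branch lengths along that path: 1.916 + 1.453 + 1.748 + 1.126 + 1.487 + 0.256 + 1.698 + 1.497 + 0.521 + 1.173 + 0.695 + 0.254 + 1.859 = 15.683.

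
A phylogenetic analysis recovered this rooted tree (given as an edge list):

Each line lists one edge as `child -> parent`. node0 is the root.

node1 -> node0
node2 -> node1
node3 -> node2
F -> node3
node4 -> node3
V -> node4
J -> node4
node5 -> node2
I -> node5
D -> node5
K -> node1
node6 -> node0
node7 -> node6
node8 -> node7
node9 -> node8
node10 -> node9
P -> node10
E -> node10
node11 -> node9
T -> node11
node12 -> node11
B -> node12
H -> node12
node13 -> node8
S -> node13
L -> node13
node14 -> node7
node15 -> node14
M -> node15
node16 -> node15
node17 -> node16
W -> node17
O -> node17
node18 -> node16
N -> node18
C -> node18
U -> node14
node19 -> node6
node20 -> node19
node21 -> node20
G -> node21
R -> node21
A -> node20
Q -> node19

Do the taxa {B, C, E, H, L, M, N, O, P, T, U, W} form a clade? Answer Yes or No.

No

The MRCA of the listed taxa subtends ((((P,E),(T,(B,H))),(S,L)),((M,((W,O),(N,C))),U)).
That clade also contains S, which is not in the proposed group, so the group is not monophyletic.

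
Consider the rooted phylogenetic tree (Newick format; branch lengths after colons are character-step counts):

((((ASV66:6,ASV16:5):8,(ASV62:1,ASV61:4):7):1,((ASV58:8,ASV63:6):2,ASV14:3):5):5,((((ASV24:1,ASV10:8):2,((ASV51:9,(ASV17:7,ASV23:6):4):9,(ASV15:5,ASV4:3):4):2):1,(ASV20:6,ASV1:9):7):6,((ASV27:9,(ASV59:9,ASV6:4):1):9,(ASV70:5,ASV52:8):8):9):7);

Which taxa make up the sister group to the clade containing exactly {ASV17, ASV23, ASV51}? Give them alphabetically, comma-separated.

The clade containing exactly {ASV17, ASV23, ASV51} attaches to the tree at the node subtending ((ASV51,(ASV17,ASV23)),(ASV15,ASV4)).
The other lineage descending from that same node — the sister group — is (ASV15,ASV4); its 2 tips in alphabetical order are the answer.

ASV15, ASV4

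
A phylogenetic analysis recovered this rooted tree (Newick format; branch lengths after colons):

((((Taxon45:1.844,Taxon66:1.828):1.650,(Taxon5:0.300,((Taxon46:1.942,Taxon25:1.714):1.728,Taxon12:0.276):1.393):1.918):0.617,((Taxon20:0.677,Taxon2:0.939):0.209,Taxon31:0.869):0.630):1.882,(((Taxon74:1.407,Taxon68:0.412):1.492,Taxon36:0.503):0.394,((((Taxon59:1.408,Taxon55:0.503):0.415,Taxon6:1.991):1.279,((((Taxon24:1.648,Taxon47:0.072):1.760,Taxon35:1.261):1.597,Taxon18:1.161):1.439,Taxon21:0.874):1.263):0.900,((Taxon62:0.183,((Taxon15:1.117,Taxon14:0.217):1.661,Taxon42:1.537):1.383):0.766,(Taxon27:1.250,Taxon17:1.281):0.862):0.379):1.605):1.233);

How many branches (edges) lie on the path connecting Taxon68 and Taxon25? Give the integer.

The MRCA of Taxon68 and Taxon25 is the root of the tree.
From Taxon68 up to that node: 4 branches. From Taxon25 up to the same node: 6 branches. Total: 4 + 6 = 10.

10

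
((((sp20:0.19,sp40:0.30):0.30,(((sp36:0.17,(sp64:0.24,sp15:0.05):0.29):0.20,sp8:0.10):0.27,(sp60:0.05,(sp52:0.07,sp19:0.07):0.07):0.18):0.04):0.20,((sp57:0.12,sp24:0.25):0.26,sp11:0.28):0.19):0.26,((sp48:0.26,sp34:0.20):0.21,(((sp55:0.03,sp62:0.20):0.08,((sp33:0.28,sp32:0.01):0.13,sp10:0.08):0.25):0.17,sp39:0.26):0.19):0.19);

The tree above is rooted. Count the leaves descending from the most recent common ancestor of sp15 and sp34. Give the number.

The MRCA of sp15 and sp34 is the root, so the clade is the entire tree.
That clade contains 20 terminal taxa: sp10, sp11, sp15, sp19, sp20, sp24, sp32, sp33, sp34, sp36, sp39, sp40, sp48, sp52, sp55, sp57, sp60, sp62, sp64, sp8.

20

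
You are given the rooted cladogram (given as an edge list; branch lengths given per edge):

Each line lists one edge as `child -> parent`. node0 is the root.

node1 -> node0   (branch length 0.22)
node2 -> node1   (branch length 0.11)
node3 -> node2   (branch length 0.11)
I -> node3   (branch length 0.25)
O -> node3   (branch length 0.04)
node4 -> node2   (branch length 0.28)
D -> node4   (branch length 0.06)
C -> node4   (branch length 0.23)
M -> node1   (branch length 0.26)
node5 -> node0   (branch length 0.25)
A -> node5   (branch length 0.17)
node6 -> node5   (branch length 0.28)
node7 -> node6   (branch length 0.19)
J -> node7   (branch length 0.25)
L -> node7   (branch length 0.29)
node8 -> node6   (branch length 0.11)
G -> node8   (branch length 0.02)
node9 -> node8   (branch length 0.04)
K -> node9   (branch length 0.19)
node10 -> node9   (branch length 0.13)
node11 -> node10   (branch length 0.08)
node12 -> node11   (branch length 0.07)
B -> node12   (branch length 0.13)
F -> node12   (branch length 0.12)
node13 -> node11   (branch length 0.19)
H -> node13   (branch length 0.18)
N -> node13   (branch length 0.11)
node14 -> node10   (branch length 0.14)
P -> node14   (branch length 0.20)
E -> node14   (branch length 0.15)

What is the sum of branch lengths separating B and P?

The path runs B → … → MRCA → … → P; the MRCA is the node subtending (((B,F),(H,N)),(P,E)).
Branch lengths along that path: 0.13 + 0.07 + 0.08 + 0.14 + 0.20 = 0.62.

0.62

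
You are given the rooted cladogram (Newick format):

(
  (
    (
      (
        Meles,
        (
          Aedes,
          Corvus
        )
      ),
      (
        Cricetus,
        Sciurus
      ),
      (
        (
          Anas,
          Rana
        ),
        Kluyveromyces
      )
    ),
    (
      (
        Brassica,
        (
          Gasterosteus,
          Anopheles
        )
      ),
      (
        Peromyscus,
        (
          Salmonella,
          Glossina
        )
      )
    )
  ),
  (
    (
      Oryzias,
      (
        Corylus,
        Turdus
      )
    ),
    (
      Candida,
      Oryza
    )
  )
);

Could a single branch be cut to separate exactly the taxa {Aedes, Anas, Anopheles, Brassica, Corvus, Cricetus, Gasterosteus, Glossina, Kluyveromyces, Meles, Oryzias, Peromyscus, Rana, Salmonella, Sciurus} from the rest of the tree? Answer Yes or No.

No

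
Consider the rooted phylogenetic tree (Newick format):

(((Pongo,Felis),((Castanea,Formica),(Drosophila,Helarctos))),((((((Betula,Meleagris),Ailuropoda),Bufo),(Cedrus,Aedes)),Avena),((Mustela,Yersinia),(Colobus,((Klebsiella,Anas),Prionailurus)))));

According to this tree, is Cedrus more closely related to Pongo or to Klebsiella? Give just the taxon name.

Klebsiella

The MRCA of Cedrus and Klebsiella subtends ((((((Betula,Meleagris),Ailuropoda),Bufo),(Cedrus,Aedes)),Avena),((Mustela,Yersinia),(Colobus,((Klebsiella,Anas),Prionailurus)))) (13 taxa).
The MRCA of Cedrus and Pongo is the root, subtending the entire tree (19 taxa).
The first is nested inside the second, so Cedrus shares a more recent common ancestor with Klebsiella.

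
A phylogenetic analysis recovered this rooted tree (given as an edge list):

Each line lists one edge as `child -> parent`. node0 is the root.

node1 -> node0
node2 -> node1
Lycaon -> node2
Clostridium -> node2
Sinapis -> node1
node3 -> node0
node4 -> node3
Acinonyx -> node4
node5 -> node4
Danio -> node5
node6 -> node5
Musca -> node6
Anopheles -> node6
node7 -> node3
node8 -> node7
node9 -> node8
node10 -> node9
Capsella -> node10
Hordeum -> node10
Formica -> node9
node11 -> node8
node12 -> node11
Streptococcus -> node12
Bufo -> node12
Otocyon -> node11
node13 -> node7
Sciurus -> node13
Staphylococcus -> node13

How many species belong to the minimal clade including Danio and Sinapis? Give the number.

The MRCA of Danio and Sinapis is the root, so the clade is the entire tree.
That clade contains 15 terminal taxa: Acinonyx, Anopheles, Bufo, Capsella, Clostridium, Danio, Formica, Hordeum, Lycaon, Musca, Otocyon, Sciurus, Sinapis, Staphylococcus, Streptococcus.

15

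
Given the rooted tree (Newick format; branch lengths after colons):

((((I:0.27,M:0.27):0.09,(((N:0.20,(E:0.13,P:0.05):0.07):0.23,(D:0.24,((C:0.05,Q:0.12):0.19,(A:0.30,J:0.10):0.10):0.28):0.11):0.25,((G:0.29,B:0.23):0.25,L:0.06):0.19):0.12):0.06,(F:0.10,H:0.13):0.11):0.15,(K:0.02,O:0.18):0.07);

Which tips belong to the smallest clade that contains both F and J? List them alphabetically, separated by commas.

Tracing F: it sits inside (F,H).
Tracing J: it sits inside (A,J).
The smallest clade enclosing both is (((I,M),(((N,(E,P)),(D,((C,Q),(A,J)))),((G,B),L))),(F,H)); the answer is its 15 terminal taxa in alphabetical order.

A, B, C, D, E, F, G, H, I, J, L, M, N, P, Q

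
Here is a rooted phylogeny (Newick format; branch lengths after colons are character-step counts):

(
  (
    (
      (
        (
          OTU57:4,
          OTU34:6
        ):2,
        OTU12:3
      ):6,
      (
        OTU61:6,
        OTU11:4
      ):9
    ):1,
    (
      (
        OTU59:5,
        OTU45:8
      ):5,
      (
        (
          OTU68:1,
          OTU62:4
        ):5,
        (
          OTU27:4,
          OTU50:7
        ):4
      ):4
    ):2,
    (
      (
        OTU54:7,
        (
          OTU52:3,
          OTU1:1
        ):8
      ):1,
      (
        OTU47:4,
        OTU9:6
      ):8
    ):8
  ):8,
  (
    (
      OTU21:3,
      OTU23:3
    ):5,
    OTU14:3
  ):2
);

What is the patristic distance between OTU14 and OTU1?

The path runs OTU14 → … → MRCA → … → OTU1; the MRCA is the root of the tree.
Branch lengths along that path: 3 + 2 + 8 + 8 + 1 + 8 + 1 = 31.

31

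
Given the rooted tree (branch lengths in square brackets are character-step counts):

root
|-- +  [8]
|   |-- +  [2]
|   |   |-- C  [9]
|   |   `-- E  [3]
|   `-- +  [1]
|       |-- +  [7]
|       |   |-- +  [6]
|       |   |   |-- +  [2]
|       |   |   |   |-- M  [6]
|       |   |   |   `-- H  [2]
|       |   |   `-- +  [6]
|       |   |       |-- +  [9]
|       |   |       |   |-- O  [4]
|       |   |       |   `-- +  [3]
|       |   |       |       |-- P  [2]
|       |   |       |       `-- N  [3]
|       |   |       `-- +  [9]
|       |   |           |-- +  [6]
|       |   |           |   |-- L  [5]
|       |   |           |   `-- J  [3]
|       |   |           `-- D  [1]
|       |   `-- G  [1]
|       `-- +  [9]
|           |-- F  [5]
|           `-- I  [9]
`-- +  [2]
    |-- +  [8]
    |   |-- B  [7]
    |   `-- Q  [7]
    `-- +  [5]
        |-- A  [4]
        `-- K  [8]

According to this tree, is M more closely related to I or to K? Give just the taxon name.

I

The MRCA of M and I subtends ((((M,H),((O,(P,N)),((L,J),D))),G),(F,I)) (11 taxa).
The MRCA of M and K is the root, subtending the entire tree (17 taxa).
The first is nested inside the second, so M shares a more recent common ancestor with I.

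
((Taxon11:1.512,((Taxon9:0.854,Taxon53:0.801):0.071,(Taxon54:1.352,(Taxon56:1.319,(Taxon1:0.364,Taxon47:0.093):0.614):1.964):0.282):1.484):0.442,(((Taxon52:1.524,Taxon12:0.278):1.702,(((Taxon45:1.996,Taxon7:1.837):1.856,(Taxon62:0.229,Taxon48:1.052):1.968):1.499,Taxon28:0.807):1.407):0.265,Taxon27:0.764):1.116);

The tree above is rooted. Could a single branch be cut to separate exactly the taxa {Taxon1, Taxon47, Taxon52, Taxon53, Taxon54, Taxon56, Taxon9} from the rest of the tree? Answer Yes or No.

The MRCA of the listed taxa is the root, so the smallest clade containing them is the whole tree.
That clade also contains Taxon11, Taxon12, Taxon27, Taxon28, Taxon45, Taxon48, Taxon62, Taxon7, which are not in the proposed group, so the group is not monophyletic.

No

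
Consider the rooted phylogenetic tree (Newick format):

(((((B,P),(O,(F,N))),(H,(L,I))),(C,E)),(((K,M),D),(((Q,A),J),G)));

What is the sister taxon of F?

F attaches to the tree at the node subtending (F,N).
The other lineage descending from that same node — the sister group — is the single tip N.

N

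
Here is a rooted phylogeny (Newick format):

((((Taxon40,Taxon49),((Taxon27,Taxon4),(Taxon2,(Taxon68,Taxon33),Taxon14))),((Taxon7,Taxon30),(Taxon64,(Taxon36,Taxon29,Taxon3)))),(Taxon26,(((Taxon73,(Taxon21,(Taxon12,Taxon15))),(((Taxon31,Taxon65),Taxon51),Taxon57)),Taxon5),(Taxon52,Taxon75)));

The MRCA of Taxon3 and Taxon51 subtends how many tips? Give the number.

The MRCA of Taxon3 and Taxon51 is the root, so the clade is the entire tree.
That clade contains 26 terminal taxa: Taxon12, Taxon14, Taxon15, Taxon2, Taxon21, Taxon26, Taxon27, Taxon29, Taxon3, Taxon30, Taxon31, Taxon33, Taxon36, Taxon4, Taxon40, Taxon49, Taxon5, Taxon51, Taxon52, Taxon57, Taxon64, Taxon65, Taxon68, Taxon7, Taxon73, Taxon75.

26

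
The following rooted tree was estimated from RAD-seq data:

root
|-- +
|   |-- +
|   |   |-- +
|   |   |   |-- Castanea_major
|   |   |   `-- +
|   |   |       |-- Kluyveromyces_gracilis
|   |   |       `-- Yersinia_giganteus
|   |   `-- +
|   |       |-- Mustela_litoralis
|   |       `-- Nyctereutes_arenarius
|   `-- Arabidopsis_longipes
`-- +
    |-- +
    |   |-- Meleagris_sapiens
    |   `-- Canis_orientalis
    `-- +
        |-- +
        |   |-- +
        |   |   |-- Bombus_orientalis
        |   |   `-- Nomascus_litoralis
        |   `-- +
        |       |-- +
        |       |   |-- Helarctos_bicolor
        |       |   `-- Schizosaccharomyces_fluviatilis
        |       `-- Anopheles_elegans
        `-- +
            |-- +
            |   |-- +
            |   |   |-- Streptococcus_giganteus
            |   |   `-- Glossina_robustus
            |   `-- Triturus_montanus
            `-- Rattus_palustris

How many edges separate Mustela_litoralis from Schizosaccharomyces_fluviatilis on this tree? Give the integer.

10

The MRCA of Mustela_litoralis and Schizosaccharomyces_fluviatilis is the root of the tree.
From Mustela_litoralis up to that node: 4 branches. From Schizosaccharomyces_fluviatilis up to the same node: 6 branches. Total: 4 + 6 = 10.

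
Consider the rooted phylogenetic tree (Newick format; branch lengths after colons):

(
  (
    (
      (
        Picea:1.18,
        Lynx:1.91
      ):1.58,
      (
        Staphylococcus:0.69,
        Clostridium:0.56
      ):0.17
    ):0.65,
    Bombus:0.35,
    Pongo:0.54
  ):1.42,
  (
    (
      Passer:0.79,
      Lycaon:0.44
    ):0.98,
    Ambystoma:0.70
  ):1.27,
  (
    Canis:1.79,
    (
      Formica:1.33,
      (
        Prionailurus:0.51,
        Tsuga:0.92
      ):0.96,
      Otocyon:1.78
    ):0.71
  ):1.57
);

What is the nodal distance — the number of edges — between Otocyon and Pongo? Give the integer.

5

The MRCA of Otocyon and Pongo is the root of the tree.
From Otocyon up to that node: 3 branches. From Pongo up to the same node: 2 branches. Total: 3 + 2 = 5.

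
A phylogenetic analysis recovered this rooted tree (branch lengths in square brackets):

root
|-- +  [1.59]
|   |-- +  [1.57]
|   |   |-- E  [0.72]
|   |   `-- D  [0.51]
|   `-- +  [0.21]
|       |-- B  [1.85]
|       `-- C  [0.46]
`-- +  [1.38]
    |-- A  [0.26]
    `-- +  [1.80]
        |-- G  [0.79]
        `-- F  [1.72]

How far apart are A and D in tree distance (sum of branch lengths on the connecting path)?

5.31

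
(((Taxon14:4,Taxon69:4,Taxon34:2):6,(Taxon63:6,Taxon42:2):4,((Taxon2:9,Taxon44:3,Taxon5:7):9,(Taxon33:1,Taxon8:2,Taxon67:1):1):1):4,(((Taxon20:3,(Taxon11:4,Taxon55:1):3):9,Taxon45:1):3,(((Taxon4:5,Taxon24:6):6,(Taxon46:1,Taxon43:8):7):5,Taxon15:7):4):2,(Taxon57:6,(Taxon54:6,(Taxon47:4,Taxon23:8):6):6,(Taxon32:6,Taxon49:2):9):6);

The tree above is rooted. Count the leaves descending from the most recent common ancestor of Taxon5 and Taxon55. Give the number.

26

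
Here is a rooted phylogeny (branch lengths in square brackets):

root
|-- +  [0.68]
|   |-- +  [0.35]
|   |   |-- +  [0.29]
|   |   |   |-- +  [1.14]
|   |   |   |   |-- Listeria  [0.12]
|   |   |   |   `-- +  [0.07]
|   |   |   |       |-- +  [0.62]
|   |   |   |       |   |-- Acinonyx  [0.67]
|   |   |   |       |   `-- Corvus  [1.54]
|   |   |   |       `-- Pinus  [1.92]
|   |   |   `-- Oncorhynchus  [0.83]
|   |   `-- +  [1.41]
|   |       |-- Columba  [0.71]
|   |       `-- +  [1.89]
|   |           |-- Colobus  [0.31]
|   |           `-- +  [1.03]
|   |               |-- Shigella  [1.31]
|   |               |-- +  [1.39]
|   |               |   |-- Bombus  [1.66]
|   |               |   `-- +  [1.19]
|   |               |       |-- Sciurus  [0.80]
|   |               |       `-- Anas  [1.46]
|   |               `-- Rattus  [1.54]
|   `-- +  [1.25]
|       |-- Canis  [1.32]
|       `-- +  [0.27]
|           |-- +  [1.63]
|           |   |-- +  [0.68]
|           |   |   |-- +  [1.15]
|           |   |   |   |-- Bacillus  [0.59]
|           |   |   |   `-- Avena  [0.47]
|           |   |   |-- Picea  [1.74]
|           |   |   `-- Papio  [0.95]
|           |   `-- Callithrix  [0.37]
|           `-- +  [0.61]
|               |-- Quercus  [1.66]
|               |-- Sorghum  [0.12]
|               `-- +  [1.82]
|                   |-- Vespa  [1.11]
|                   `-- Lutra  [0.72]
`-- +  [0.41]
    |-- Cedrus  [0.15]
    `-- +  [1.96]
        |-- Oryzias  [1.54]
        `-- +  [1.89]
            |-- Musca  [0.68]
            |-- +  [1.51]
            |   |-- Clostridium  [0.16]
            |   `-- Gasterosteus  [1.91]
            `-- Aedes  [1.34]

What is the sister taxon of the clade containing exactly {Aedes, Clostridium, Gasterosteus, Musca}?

The clade containing exactly {Aedes, Clostridium, Gasterosteus, Musca} attaches to the tree at the node subtending (Oryzias,(Musca,(Clostridium,Gasterosteus),Aedes)).
The other lineage descending from that same node — the sister group — is the single tip Oryzias.

Oryzias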